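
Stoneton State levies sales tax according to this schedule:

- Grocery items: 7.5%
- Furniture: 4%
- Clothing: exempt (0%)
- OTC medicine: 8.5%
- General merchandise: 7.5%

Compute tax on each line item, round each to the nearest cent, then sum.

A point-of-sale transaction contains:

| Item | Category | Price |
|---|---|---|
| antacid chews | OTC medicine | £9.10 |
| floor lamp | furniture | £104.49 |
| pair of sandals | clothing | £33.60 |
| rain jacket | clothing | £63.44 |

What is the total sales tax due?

£4.95

Antacid chews £9.10: OTC medicine → 8.5% → £0.77
Floor lamp £104.49: furniture → 4% → £4.18
Pair of sandals £33.60: clothing → 0% → £0.00
Rain jacket £63.44: clothing → 0% → £0.00
Total tax = £0.77 + £4.18 = £4.95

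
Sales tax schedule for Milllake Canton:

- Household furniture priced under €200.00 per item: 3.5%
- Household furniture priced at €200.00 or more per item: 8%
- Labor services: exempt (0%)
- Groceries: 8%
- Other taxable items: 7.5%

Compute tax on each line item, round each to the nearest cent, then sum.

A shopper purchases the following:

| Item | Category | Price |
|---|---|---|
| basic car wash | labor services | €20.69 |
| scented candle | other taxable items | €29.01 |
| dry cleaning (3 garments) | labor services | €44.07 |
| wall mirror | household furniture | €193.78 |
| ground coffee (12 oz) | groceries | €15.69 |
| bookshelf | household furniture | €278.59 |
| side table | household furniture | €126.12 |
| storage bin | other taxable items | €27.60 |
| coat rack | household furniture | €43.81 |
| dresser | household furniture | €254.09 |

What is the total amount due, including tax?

€1094.30

Basic car wash €20.69: labor services → 0% → €0.00
Scented candle €29.01: other taxable items → 7.5% → €2.18
Dry cleaning (3 garments) €44.07: labor services → 0% → €0.00
Wall mirror €193.78: household furniture, under €200.00 → 3.5% → €6.78
Ground coffee (12 oz) €15.69: groceries → 8% → €1.26
Bookshelf €278.59: household furniture, €200.00 or more → 8% → €22.29
Side table €126.12: household furniture, under €200.00 → 3.5% → €4.41
Storage bin €27.60: other taxable items → 7.5% → €2.07
Coat rack €43.81: household furniture, under €200.00 → 3.5% → €1.53
Dresser €254.09: household furniture, €200.00 or more → 8% → €20.33
Subtotal = €1033.45; tax = €60.85; total due = €1094.30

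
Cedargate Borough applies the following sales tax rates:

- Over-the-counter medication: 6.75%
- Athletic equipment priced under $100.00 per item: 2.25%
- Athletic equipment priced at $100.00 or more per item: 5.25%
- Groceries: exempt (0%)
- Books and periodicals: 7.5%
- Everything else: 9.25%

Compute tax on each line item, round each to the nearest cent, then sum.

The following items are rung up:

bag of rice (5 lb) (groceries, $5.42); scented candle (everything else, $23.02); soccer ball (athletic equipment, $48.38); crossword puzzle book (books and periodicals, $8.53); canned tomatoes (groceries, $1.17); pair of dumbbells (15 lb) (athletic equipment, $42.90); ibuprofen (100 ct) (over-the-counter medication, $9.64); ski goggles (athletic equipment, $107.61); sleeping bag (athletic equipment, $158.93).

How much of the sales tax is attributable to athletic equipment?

Soccer ball $48.38: athletic equipment, under $100.00 → 2.25% → $1.09
Pair of dumbbells (15 lb) $42.90: athletic equipment, under $100.00 → 2.25% → $0.97
Ski goggles $107.61: athletic equipment, $100.00 or more → 5.25% → $5.65
Sleeping bag $158.93: athletic equipment, $100.00 or more → 5.25% → $8.34
Tax on athletic equipment = $1.09 + $0.97 + $5.65 + $8.34 = $16.05

$16.05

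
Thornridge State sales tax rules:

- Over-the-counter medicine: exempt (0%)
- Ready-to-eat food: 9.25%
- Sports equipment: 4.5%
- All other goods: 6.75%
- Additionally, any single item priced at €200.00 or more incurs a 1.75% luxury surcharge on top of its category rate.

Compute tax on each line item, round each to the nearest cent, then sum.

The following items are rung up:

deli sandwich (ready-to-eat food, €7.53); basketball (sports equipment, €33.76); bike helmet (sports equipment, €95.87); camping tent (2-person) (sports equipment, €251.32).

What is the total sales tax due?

€22.24

Deli sandwich €7.53: ready-to-eat food → 9.25% → €0.70
Basketball €33.76: sports equipment → 4.5% → €1.52
Bike helmet €95.87: sports equipment → 4.5% → €4.31
Camping tent (2-person) €251.32: sports equipment → 4.5% + 1.75% surcharge = 6.25% → €15.71
Total tax = €0.70 + €1.52 + €4.31 + €15.71 = €22.24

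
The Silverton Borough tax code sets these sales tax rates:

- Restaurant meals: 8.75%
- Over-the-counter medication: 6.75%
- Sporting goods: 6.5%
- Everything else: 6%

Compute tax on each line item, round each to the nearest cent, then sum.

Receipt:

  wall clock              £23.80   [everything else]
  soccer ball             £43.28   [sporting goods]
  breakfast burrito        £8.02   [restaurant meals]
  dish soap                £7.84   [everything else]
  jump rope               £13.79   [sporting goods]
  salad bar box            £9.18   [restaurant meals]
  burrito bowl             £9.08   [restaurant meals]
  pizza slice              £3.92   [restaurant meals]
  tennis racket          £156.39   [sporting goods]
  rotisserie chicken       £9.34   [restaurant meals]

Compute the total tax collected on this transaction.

Wall clock £23.80: everything else → 6% → £1.43
Soccer ball £43.28: sporting goods → 6.5% → £2.81
Breakfast burrito £8.02: restaurant meals → 8.75% → £0.70
Dish soap £7.84: everything else → 6% → £0.47
Jump rope £13.79: sporting goods → 6.5% → £0.90
Salad bar box £9.18: restaurant meals → 8.75% → £0.80
Burrito bowl £9.08: restaurant meals → 8.75% → £0.79
Pizza slice £3.92: restaurant meals → 8.75% → £0.34
Tennis racket £156.39: sporting goods → 6.5% → £10.17
Rotisserie chicken £9.34: restaurant meals → 8.75% → £0.82
Total tax = £1.43 + £2.81 + £0.70 + £0.47 + £0.90 + £0.80 + £0.79 + £0.34 + £10.17 + £0.82 = £19.23

£19.23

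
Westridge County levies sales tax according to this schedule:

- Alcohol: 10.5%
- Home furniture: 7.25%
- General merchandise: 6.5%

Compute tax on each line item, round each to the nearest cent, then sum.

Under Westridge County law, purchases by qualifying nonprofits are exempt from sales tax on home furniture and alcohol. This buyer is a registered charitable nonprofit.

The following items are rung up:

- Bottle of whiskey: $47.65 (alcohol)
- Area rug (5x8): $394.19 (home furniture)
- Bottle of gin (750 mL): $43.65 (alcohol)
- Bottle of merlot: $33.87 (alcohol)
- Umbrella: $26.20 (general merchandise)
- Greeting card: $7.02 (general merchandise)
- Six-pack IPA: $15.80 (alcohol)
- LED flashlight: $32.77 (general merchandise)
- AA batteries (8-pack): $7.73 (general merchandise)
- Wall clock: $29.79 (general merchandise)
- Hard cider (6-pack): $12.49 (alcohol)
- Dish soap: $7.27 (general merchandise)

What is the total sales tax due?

Bottle of whiskey $47.65: alcohol, buyer-exempt → 0% → $0.00
Area rug (5x8) $394.19: home furniture, buyer-exempt → 0% → $0.00
Bottle of gin (750 mL) $43.65: alcohol, buyer-exempt → 0% → $0.00
Bottle of merlot $33.87: alcohol, buyer-exempt → 0% → $0.00
Umbrella $26.20: general merchandise → 6.5% → $1.70
Greeting card $7.02: general merchandise → 6.5% → $0.46
Six-pack IPA $15.80: alcohol, buyer-exempt → 0% → $0.00
LED flashlight $32.77: general merchandise → 6.5% → $2.13
AA batteries (8-pack) $7.73: general merchandise → 6.5% → $0.50
Wall clock $29.79: general merchandise → 6.5% → $1.94
Hard cider (6-pack) $12.49: alcohol, buyer-exempt → 0% → $0.00
Dish soap $7.27: general merchandise → 6.5% → $0.47
Total tax = $1.70 + $0.46 + $2.13 + $0.50 + $1.94 + $0.47 = $7.20

$7.20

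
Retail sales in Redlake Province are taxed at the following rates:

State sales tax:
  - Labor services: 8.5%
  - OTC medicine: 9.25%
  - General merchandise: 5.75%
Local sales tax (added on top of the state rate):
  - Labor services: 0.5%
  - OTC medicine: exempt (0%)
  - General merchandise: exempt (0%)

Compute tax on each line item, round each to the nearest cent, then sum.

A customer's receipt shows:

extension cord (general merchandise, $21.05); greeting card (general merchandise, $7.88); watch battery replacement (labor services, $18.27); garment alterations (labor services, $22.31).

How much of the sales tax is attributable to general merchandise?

Extension cord $21.05: general merchandise → 5.75% + 0% local = 5.75% → $1.21
Greeting card $7.88: general merchandise → 5.75% + 0% local = 5.75% → $0.45
Tax on general merchandise = $1.21 + $0.45 = $1.66

$1.66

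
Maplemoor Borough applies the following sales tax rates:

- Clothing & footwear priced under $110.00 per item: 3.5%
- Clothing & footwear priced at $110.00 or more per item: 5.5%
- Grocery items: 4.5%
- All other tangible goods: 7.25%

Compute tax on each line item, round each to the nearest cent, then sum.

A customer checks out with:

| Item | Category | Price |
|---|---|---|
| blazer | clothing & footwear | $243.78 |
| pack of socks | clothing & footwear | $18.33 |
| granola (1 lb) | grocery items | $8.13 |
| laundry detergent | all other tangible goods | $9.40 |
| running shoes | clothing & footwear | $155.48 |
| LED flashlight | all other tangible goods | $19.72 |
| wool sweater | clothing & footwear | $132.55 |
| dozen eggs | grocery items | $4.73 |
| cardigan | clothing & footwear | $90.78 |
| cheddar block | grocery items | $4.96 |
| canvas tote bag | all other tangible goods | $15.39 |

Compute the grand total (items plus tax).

$740.35

Blazer $243.78: clothing & footwear, $110.00 or more → 5.5% → $13.41
Pack of socks $18.33: clothing & footwear, under $110.00 → 3.5% → $0.64
Granola (1 lb) $8.13: grocery items → 4.5% → $0.37
Laundry detergent $9.40: all other tangible goods → 7.25% → $0.68
Running shoes $155.48: clothing & footwear, $110.00 or more → 5.5% → $8.55
LED flashlight $19.72: all other tangible goods → 7.25% → $1.43
Wool sweater $132.55: clothing & footwear, $110.00 or more → 5.5% → $7.29
Dozen eggs $4.73: grocery items → 4.5% → $0.21
Cardigan $90.78: clothing & footwear, under $110.00 → 3.5% → $3.18
Cheddar block $4.96: grocery items → 4.5% → $0.22
Canvas tote bag $15.39: all other tangible goods → 7.25% → $1.12
Subtotal = $703.25; tax = $37.10; total due = $740.35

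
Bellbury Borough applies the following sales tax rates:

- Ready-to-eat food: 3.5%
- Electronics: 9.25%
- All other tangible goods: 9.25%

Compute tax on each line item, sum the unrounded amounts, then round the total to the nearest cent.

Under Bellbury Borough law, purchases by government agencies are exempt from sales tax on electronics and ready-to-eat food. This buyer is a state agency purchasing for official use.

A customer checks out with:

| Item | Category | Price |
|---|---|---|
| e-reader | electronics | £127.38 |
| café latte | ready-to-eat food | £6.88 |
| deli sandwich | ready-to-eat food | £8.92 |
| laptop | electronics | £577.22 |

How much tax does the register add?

£0.00

E-reader £127.38: electronics, buyer-exempt → 0% → £0.00
Café latte £6.88: ready-to-eat food, buyer-exempt → 0% → £0.00
Deli sandwich £8.92: ready-to-eat food, buyer-exempt → 0% → £0.00
Laptop £577.22: electronics, buyer-exempt → 0% → £0.00
Unrounded tax sum = £0.00 → £0.00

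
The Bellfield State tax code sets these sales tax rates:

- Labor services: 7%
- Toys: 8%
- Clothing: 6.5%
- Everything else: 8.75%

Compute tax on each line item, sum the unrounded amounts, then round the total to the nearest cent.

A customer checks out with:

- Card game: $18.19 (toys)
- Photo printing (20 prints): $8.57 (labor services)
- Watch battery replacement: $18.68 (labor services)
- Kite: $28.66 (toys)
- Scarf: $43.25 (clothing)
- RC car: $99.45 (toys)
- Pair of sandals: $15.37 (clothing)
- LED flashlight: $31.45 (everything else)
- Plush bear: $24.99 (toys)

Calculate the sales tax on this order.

Card game $18.19: toys → 8% → $1.4552
Photo printing (20 prints) $8.57: labor services → 7% → $0.5999
Watch battery replacement $18.68: labor services → 7% → $1.3076
Kite $28.66: toys → 8% → $2.2928
Scarf $43.25: clothing → 6.5% → $2.81125
RC car $99.45: toys → 8% → $7.956
Pair of sandals $15.37: clothing → 6.5% → $0.99905
LED flashlight $31.45: everything else → 8.75% → $2.751875
Plush bear $24.99: toys → 8% → $1.9992
Unrounded tax sum = $22.172875 → $22.17

$22.17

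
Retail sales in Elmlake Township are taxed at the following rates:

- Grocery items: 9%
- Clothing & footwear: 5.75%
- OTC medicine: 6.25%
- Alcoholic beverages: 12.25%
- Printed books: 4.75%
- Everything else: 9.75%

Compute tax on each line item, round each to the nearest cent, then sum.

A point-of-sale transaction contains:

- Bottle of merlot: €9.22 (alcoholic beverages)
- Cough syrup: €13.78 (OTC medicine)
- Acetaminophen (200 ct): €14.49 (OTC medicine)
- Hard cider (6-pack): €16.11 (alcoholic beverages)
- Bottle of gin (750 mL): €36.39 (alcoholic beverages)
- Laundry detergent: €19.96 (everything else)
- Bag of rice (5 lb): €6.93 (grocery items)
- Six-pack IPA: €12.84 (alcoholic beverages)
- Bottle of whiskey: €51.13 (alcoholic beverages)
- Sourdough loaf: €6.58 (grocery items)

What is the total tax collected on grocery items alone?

Bag of rice (5 lb) €6.93: grocery items → 9% → €0.62
Sourdough loaf €6.58: grocery items → 9% → €0.59
Tax on grocery items = €0.62 + €0.59 = €1.21

€1.21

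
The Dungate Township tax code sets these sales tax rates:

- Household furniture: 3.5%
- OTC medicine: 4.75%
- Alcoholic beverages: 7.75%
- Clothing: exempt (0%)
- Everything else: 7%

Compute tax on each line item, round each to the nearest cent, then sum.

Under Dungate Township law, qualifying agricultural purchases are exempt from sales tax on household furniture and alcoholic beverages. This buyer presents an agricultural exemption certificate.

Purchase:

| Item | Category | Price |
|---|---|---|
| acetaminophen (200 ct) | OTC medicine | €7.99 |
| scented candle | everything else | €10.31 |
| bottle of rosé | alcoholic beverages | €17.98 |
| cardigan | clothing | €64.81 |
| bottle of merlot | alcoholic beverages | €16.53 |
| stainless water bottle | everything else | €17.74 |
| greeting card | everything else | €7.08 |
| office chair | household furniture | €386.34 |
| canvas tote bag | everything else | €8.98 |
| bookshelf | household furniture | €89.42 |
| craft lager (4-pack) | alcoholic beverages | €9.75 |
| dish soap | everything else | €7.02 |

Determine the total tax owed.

€3.96

Acetaminophen (200 ct) €7.99: OTC medicine → 4.75% → €0.38
Scented candle €10.31: everything else → 7% → €0.72
Bottle of rosé €17.98: alcoholic beverages, buyer-exempt → 0% → €0.00
Cardigan €64.81: clothing → 0% → €0.00
Bottle of merlot €16.53: alcoholic beverages, buyer-exempt → 0% → €0.00
Stainless water bottle €17.74: everything else → 7% → €1.24
Greeting card €7.08: everything else → 7% → €0.50
Office chair €386.34: household furniture, buyer-exempt → 0% → €0.00
Canvas tote bag €8.98: everything else → 7% → €0.63
Bookshelf €89.42: household furniture, buyer-exempt → 0% → €0.00
Craft lager (4-pack) €9.75: alcoholic beverages, buyer-exempt → 0% → €0.00
Dish soap €7.02: everything else → 7% → €0.49
Total tax = €0.38 + €0.72 + €1.24 + €0.50 + €0.63 + €0.49 = €3.96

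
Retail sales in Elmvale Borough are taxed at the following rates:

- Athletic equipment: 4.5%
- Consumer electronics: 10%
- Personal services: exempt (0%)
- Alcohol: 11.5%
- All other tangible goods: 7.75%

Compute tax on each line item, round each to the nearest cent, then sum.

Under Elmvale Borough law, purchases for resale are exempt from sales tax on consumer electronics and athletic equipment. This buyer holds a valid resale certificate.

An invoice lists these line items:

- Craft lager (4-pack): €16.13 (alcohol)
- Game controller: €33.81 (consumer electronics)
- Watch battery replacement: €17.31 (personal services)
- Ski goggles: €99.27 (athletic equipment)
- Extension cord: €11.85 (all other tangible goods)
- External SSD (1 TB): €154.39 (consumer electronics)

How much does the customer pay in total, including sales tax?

Craft lager (4-pack) €16.13: alcohol → 11.5% → €1.85
Game controller €33.81: consumer electronics, buyer-exempt → 0% → €0.00
Watch battery replacement €17.31: personal services → 0% → €0.00
Ski goggles €99.27: athletic equipment, buyer-exempt → 0% → €0.00
Extension cord €11.85: all other tangible goods → 7.75% → €0.92
External SSD (1 TB) €154.39: consumer electronics, buyer-exempt → 0% → €0.00
Subtotal = €332.76; tax = €2.77; total due = €335.53

€335.53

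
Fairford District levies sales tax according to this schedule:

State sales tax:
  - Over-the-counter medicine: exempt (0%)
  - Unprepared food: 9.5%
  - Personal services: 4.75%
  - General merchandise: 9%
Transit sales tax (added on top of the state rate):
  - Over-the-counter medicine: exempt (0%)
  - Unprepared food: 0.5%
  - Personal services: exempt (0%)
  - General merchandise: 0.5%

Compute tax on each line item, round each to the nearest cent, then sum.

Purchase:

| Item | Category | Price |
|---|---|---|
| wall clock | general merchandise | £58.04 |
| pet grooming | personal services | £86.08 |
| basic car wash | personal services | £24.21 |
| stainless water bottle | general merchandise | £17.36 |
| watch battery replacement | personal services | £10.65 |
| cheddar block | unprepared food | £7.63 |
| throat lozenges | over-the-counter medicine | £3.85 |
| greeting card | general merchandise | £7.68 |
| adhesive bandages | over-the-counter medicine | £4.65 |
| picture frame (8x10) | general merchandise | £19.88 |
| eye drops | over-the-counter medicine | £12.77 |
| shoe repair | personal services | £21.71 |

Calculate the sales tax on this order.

£17.32

Wall clock £58.04: general merchandise → 9% + 0.5% transit = 9.5% → £5.51
Pet grooming £86.08: personal services → 4.75% + 0% transit = 4.75% → £4.09
Basic car wash £24.21: personal services → 4.75% + 0% transit = 4.75% → £1.15
Stainless water bottle £17.36: general merchandise → 9% + 0.5% transit = 9.5% → £1.65
Watch battery replacement £10.65: personal services → 4.75% + 0% transit = 4.75% → £0.51
Cheddar block £7.63: unprepared food → 9.5% + 0.5% transit = 10% → £0.76
Throat lozenges £3.85: over-the-counter medicine → 0% + 0% transit = 0% → £0.00
Greeting card £7.68: general merchandise → 9% + 0.5% transit = 9.5% → £0.73
Adhesive bandages £4.65: over-the-counter medicine → 0% + 0% transit = 0% → £0.00
Picture frame (8x10) £19.88: general merchandise → 9% + 0.5% transit = 9.5% → £1.89
Eye drops £12.77: over-the-counter medicine → 0% + 0% transit = 0% → £0.00
Shoe repair £21.71: personal services → 4.75% + 0% transit = 4.75% → £1.03
Total tax = £5.51 + £4.09 + £1.15 + £1.65 + £0.51 + £0.76 + £0.73 + £1.89 + £1.03 = £17.32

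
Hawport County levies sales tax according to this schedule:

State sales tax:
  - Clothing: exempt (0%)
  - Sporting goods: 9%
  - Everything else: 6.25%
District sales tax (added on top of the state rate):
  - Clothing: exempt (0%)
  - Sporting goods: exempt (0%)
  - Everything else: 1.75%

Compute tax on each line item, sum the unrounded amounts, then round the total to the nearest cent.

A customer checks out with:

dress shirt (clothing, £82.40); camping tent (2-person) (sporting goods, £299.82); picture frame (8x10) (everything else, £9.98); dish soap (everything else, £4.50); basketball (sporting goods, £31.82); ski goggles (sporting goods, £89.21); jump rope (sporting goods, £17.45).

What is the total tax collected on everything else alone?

Picture frame (8x10) £9.98: everything else → 6.25% + 1.75% district = 8% → £0.7984
Dish soap £4.50: everything else → 6.25% + 1.75% district = 8% → £0.36
Tax on everything else: unrounded sum = £1.1584 → £1.16

£1.16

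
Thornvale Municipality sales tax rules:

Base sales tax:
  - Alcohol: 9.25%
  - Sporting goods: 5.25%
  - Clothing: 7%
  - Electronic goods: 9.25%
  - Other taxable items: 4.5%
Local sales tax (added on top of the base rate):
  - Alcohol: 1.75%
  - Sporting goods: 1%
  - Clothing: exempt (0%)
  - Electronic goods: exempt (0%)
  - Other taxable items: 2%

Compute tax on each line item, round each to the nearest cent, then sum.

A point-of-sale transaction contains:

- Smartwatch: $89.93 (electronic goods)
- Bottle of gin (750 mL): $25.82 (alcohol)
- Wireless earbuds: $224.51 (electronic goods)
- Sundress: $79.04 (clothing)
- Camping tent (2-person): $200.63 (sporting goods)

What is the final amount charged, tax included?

$669.93

Smartwatch $89.93: electronic goods → 9.25% + 0% local = 9.25% → $8.32
Bottle of gin (750 mL) $25.82: alcohol → 9.25% + 1.75% local = 11% → $2.84
Wireless earbuds $224.51: electronic goods → 9.25% + 0% local = 9.25% → $20.77
Sundress $79.04: clothing → 7% + 0% local = 7% → $5.53
Camping tent (2-person) $200.63: sporting goods → 5.25% + 1% local = 6.25% → $12.54
Subtotal = $619.93; tax = $50.00; total due = $669.93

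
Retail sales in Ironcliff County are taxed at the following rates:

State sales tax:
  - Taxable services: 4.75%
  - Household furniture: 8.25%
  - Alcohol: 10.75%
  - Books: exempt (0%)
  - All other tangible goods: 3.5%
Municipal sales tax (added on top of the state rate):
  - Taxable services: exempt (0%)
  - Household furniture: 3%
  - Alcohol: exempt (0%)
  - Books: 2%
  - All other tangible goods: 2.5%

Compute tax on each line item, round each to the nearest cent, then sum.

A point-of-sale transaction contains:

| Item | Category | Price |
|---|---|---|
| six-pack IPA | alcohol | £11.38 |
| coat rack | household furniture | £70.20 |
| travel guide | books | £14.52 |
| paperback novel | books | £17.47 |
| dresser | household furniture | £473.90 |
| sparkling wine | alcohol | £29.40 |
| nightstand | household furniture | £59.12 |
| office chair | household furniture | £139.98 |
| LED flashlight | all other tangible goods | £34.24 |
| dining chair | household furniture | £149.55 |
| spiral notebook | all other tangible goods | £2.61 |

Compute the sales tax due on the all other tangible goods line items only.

£2.21

LED flashlight £34.24: all other tangible goods → 3.5% + 2.5% municipal = 6% → £2.05
Spiral notebook £2.61: all other tangible goods → 3.5% + 2.5% municipal = 6% → £0.16
Tax on all other tangible goods = £2.05 + £0.16 = £2.21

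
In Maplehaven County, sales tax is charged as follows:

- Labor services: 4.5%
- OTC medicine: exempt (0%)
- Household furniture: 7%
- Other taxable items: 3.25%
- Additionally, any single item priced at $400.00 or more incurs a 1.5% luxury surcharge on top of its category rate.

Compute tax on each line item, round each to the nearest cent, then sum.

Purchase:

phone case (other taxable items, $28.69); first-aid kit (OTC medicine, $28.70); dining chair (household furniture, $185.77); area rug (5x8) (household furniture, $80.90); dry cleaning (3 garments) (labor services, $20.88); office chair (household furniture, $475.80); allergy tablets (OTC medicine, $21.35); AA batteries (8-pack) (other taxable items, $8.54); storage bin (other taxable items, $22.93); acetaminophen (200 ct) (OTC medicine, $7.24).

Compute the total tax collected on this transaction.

Phone case $28.69: other taxable items → 3.25% → $0.93
First-aid kit $28.70: OTC medicine → 0% → $0.00
Dining chair $185.77: household furniture → 7% → $13.00
Area rug (5x8) $80.90: household furniture → 7% → $5.66
Dry cleaning (3 garments) $20.88: labor services → 4.5% → $0.94
Office chair $475.80: household furniture → 7% + 1.5% surcharge = 8.5% → $40.44
Allergy tablets $21.35: OTC medicine → 0% → $0.00
AA batteries (8-pack) $8.54: other taxable items → 3.25% → $0.28
Storage bin $22.93: other taxable items → 3.25% → $0.75
Acetaminophen (200 ct) $7.24: OTC medicine → 0% → $0.00
Total tax = $0.93 + $13.00 + $5.66 + $0.94 + $40.44 + $0.28 + $0.75 = $62.00

$62.00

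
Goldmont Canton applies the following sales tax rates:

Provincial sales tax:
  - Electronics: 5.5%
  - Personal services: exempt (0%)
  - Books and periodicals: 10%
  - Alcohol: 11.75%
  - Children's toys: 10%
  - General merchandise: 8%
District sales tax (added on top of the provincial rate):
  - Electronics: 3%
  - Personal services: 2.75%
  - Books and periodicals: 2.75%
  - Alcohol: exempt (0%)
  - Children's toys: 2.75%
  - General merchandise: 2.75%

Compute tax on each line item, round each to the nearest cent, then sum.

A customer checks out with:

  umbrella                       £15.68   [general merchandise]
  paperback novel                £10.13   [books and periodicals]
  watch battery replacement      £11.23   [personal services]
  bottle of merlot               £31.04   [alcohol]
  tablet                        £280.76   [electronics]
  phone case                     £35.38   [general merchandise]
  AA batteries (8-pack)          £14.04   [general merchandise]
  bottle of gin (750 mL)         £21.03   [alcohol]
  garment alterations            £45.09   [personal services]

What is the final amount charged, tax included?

Umbrella £15.68: general merchandise → 8% + 2.75% district = 10.75% → £1.69
Paperback novel £10.13: books and periodicals → 10% + 2.75% district = 12.75% → £1.29
Watch battery replacement £11.23: personal services → 0% + 2.75% district = 2.75% → £0.31
Bottle of merlot £31.04: alcohol → 11.75% + 0% district = 11.75% → £3.65
Tablet £280.76: electronics → 5.5% + 3% district = 8.5% → £23.86
Phone case £35.38: general merchandise → 8% + 2.75% district = 10.75% → £3.80
AA batteries (8-pack) £14.04: general merchandise → 8% + 2.75% district = 10.75% → £1.51
Bottle of gin (750 mL) £21.03: alcohol → 11.75% + 0% district = 11.75% → £2.47
Garment alterations £45.09: personal services → 0% + 2.75% district = 2.75% → £1.24
Subtotal = £464.38; tax = £39.82; total due = £504.20

£504.20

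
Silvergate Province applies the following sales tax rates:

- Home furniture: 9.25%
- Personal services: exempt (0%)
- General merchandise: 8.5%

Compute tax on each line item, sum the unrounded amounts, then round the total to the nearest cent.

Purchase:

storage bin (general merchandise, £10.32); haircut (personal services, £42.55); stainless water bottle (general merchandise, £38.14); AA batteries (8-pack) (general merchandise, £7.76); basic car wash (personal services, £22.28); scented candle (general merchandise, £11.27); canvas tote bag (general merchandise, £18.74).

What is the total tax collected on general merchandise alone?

Storage bin £10.32: general merchandise → 8.5% → £0.8772
Stainless water bottle £38.14: general merchandise → 8.5% → £3.2419
AA batteries (8-pack) £7.76: general merchandise → 8.5% → £0.6596
Scented candle £11.27: general merchandise → 8.5% → £0.95795
Canvas tote bag £18.74: general merchandise → 8.5% → £1.5929
Tax on general merchandise: unrounded sum = £7.32955 → £7.33

£7.33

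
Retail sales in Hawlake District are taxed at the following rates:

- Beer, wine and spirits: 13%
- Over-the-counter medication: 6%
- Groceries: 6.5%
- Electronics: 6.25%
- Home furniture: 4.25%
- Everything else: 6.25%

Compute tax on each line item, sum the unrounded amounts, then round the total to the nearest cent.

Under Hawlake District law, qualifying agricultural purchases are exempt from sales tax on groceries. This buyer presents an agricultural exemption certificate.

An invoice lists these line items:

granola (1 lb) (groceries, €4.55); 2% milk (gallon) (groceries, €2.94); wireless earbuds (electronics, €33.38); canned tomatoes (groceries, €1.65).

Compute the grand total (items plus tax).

€44.61

Granola (1 lb) €4.55: groceries, buyer-exempt → 0% → €0.00
2% milk (gallon) €2.94: groceries, buyer-exempt → 0% → €0.00
Wireless earbuds €33.38: electronics → 6.25% → €2.08625
Canned tomatoes €1.65: groceries, buyer-exempt → 0% → €0.00
Subtotal = €42.52; unrounded tax = €2.08625 → €2.09; total due = €44.61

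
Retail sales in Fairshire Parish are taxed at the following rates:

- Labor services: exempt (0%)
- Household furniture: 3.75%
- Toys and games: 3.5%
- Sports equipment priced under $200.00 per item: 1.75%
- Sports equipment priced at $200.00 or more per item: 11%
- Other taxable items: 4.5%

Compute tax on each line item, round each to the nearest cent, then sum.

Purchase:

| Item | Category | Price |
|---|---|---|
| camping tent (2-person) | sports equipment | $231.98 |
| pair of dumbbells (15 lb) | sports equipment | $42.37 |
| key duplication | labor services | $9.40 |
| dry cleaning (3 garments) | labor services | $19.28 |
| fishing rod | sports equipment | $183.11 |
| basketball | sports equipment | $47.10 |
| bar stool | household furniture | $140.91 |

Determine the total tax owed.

$35.56

Camping tent (2-person) $231.98: sports equipment, $200.00 or more → 11% → $25.52
Pair of dumbbells (15 lb) $42.37: sports equipment, under $200.00 → 1.75% → $0.74
Key duplication $9.40: labor services → 0% → $0.00
Dry cleaning (3 garments) $19.28: labor services → 0% → $0.00
Fishing rod $183.11: sports equipment, under $200.00 → 1.75% → $3.20
Basketball $47.10: sports equipment, under $200.00 → 1.75% → $0.82
Bar stool $140.91: household furniture → 3.75% → $5.28
Total tax = $25.52 + $0.74 + $3.20 + $0.82 + $5.28 = $35.56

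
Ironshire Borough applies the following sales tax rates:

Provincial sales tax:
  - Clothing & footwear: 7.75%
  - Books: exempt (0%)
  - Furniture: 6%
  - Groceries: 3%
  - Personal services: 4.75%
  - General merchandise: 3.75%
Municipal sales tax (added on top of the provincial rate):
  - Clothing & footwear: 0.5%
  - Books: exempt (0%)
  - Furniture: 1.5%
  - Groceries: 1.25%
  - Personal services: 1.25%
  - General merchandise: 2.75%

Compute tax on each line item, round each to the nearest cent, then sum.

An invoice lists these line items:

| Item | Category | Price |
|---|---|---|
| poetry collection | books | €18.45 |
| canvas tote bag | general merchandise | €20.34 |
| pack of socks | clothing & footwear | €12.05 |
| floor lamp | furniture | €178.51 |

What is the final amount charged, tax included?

€245.05

Poetry collection €18.45: books → 0% + 0% municipal = 0% → €0.00
Canvas tote bag €20.34: general merchandise → 3.75% + 2.75% municipal = 6.5% → €1.32
Pack of socks €12.05: clothing & footwear → 7.75% + 0.5% municipal = 8.25% → €0.99
Floor lamp €178.51: furniture → 6% + 1.5% municipal = 7.5% → €13.39
Subtotal = €229.35; tax = €15.70; total due = €245.05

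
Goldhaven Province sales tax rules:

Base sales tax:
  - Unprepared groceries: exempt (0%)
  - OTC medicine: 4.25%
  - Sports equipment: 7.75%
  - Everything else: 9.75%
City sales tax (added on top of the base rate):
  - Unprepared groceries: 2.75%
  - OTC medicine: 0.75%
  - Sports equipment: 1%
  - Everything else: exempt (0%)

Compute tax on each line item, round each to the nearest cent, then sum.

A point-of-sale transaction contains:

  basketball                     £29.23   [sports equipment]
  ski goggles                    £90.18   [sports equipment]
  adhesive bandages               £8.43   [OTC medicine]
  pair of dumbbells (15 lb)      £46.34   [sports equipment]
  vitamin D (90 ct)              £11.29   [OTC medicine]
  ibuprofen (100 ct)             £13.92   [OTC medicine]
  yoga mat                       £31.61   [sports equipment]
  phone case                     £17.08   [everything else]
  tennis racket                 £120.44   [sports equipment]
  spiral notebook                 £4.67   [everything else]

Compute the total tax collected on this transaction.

£31.62

Basketball £29.23: sports equipment → 7.75% + 1% city = 8.75% → £2.56
Ski goggles £90.18: sports equipment → 7.75% + 1% city = 8.75% → £7.89
Adhesive bandages £8.43: OTC medicine → 4.25% + 0.75% city = 5% → £0.42
Pair of dumbbells (15 lb) £46.34: sports equipment → 7.75% + 1% city = 8.75% → £4.05
Vitamin D (90 ct) £11.29: OTC medicine → 4.25% + 0.75% city = 5% → £0.56
Ibuprofen (100 ct) £13.92: OTC medicine → 4.25% + 0.75% city = 5% → £0.70
Yoga mat £31.61: sports equipment → 7.75% + 1% city = 8.75% → £2.77
Phone case £17.08: everything else → 9.75% + 0% city = 9.75% → £1.67
Tennis racket £120.44: sports equipment → 7.75% + 1% city = 8.75% → £10.54
Spiral notebook £4.67: everything else → 9.75% + 0% city = 9.75% → £0.46
Total tax = £2.56 + £7.89 + £0.42 + £4.05 + £0.56 + £0.70 + £2.77 + £1.67 + £10.54 + £0.46 = £31.62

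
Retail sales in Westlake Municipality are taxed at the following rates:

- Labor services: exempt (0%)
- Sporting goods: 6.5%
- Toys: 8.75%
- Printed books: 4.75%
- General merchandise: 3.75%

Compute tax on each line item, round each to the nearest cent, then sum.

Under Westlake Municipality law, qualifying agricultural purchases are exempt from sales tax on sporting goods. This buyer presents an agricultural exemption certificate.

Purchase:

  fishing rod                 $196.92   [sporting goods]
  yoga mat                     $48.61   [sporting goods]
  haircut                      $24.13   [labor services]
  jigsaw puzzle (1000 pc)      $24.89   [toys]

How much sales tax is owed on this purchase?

$2.18

Fishing rod $196.92: sporting goods, buyer-exempt → 0% → $0.00
Yoga mat $48.61: sporting goods, buyer-exempt → 0% → $0.00
Haircut $24.13: labor services → 0% → $0.00
Jigsaw puzzle (1000 pc) $24.89: toys → 8.75% → $2.18
Total tax = $2.18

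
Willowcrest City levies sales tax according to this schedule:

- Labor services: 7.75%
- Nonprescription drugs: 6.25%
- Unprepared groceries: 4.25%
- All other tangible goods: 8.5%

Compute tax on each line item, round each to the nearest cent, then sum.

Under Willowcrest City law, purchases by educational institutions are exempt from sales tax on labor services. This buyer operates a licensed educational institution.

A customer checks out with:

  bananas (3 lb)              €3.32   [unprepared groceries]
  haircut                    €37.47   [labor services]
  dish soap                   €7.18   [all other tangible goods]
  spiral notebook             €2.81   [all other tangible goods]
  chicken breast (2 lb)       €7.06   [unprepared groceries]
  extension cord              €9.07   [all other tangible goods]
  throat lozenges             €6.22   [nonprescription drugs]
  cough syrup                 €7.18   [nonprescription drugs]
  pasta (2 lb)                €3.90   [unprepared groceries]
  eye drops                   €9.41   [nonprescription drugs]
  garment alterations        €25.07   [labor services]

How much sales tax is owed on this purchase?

Bananas (3 lb) €3.32: unprepared groceries → 4.25% → €0.14
Haircut €37.47: labor services, buyer-exempt → 0% → €0.00
Dish soap €7.18: all other tangible goods → 8.5% → €0.61
Spiral notebook €2.81: all other tangible goods → 8.5% → €0.24
Chicken breast (2 lb) €7.06: unprepared groceries → 4.25% → €0.30
Extension cord €9.07: all other tangible goods → 8.5% → €0.77
Throat lozenges €6.22: nonprescription drugs → 6.25% → €0.39
Cough syrup €7.18: nonprescription drugs → 6.25% → €0.45
Pasta (2 lb) €3.90: unprepared groceries → 4.25% → €0.17
Eye drops €9.41: nonprescription drugs → 6.25% → €0.59
Garment alterations €25.07: labor services, buyer-exempt → 0% → €0.00
Total tax = €0.14 + €0.61 + €0.24 + €0.30 + €0.77 + €0.39 + €0.45 + €0.17 + €0.59 = €3.66

€3.66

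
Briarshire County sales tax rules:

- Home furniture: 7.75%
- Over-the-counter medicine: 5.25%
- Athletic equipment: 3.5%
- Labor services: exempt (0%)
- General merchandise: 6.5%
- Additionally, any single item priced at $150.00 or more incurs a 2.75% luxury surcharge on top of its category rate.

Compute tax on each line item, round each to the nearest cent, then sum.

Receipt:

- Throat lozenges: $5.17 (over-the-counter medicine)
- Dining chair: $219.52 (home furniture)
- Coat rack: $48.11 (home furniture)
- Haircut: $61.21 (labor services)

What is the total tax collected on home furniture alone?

Dining chair $219.52: home furniture → 7.75% + 2.75% surcharge = 10.5% → $23.05
Coat rack $48.11: home furniture → 7.75% → $3.73
Tax on home furniture = $23.05 + $3.73 = $26.78

$26.78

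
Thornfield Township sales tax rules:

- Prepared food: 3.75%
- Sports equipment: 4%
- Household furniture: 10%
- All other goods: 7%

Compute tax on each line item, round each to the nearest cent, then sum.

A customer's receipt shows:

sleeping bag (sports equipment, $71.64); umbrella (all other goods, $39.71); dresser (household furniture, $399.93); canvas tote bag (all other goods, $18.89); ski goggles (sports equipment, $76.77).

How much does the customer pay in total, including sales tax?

Sleeping bag $71.64: sports equipment → 4% → $2.87
Umbrella $39.71: all other goods → 7% → $2.78
Dresser $399.93: household furniture → 10% → $39.99
Canvas tote bag $18.89: all other goods → 7% → $1.32
Ski goggles $76.77: sports equipment → 4% → $3.07
Subtotal = $606.94; tax = $50.03; total due = $656.97

$656.97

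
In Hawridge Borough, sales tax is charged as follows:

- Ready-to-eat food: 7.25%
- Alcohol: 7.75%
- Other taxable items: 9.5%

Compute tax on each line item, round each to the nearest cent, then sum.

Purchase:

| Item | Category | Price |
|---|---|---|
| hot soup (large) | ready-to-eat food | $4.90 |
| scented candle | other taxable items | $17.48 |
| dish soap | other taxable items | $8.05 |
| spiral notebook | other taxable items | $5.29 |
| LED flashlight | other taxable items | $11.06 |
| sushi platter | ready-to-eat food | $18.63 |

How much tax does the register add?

$5.68

Hot soup (large) $4.90: ready-to-eat food → 7.25% → $0.36
Scented candle $17.48: other taxable items → 9.5% → $1.66
Dish soap $8.05: other taxable items → 9.5% → $0.76
Spiral notebook $5.29: other taxable items → 9.5% → $0.50
LED flashlight $11.06: other taxable items → 9.5% → $1.05
Sushi platter $18.63: ready-to-eat food → 7.25% → $1.35
Total tax = $0.36 + $1.66 + $0.76 + $0.50 + $1.05 + $1.35 = $5.68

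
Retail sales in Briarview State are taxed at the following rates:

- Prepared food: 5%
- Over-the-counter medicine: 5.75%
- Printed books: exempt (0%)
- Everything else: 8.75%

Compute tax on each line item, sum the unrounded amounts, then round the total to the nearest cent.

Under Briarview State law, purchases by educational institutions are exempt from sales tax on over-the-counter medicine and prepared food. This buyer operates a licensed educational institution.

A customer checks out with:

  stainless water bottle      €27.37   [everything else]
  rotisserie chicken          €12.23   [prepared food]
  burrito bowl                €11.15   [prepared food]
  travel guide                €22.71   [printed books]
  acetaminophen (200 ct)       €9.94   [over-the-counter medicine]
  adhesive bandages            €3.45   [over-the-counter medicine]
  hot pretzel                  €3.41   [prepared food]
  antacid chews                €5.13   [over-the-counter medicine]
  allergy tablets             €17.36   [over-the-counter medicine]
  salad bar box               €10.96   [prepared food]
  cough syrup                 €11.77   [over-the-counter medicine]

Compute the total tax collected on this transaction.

€2.39

Stainless water bottle €27.37: everything else → 8.75% → €2.394875
Rotisserie chicken €12.23: prepared food, buyer-exempt → 0% → €0.00
Burrito bowl €11.15: prepared food, buyer-exempt → 0% → €0.00
Travel guide €22.71: printed books → 0% → €0.00
Acetaminophen (200 ct) €9.94: over-the-counter medicine, buyer-exempt → 0% → €0.00
Adhesive bandages €3.45: over-the-counter medicine, buyer-exempt → 0% → €0.00
Hot pretzel €3.41: prepared food, buyer-exempt → 0% → €0.00
Antacid chews €5.13: over-the-counter medicine, buyer-exempt → 0% → €0.00
Allergy tablets €17.36: over-the-counter medicine, buyer-exempt → 0% → €0.00
Salad bar box €10.96: prepared food, buyer-exempt → 0% → €0.00
Cough syrup €11.77: over-the-counter medicine, buyer-exempt → 0% → €0.00
Unrounded tax sum = €2.394875 → €2.39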